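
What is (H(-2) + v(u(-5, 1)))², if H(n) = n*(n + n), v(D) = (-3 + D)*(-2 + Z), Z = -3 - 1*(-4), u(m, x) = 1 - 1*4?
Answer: 196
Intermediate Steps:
u(m, x) = -3 (u(m, x) = 1 - 4 = -3)
Z = 1 (Z = -3 + 4 = 1)
v(D) = 3 - D (v(D) = (-3 + D)*(-2 + 1) = (-3 + D)*(-1) = 3 - D)
H(n) = 2*n² (H(n) = n*(2*n) = 2*n²)
(H(-2) + v(u(-5, 1)))² = (2*(-2)² + (3 - 1*(-3)))² = (2*4 + (3 + 3))² = (8 + 6)² = 14² = 196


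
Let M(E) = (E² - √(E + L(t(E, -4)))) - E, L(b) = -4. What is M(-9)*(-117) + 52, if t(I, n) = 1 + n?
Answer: -10478 + 117*I*√13 ≈ -10478.0 + 421.85*I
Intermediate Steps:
M(E) = E² - E - √(-4 + E) (M(E) = (E² - √(E - 4)) - E = (E² - √(-4 + E)) - E = E² - E - √(-4 + E))
M(-9)*(-117) + 52 = ((-9)² - 1*(-9) - √(-4 - 9))*(-117) + 52 = (81 + 9 - √(-13))*(-117) + 52 = (81 + 9 - I*√13)*(-117) + 52 = (90 - I*√13)*(-117) + 52 = (-10530 + 117*I*√13) + 52 = -10478 + 117*I*√13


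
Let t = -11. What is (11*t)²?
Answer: 14641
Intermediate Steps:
(11*t)² = (11*(-11))² = (-121)² = 14641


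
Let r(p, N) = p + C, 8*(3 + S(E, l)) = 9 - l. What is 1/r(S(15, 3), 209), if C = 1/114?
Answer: -228/511 ≈ -0.44618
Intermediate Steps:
C = 1/114 ≈ 0.0087719
S(E, l) = -15/8 - l/8 (S(E, l) = -3 + (9 - l)/8 = -3 + (9/8 - l/8) = -15/8 - l/8)
r(p, N) = 1/114 + p (r(p, N) = p + 1/114 = 1/114 + p)
1/r(S(15, 3), 209) = 1/(1/114 + (-15/8 - ⅛*3)) = 1/(1/114 + (-15/8 - 3/8)) = 1/(1/114 - 9/4) = 1/(-511/228) = -228/511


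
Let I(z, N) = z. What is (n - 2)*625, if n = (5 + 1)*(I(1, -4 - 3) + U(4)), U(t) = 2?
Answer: 10000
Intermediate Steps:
n = 18 (n = (5 + 1)*(1 + 2) = 6*3 = 18)
(n - 2)*625 = (18 - 2)*625 = 16*625 = 10000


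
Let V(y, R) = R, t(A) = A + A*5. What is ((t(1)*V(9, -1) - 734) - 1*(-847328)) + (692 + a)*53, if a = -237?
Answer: 870703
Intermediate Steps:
t(A) = 6*A (t(A) = A + 5*A = 6*A)
((t(1)*V(9, -1) - 734) - 1*(-847328)) + (692 + a)*53 = (((6*1)*(-1) - 734) - 1*(-847328)) + (692 - 237)*53 = ((6*(-1) - 734) + 847328) + 455*53 = ((-6 - 734) + 847328) + 24115 = (-740 + 847328) + 24115 = 846588 + 24115 = 870703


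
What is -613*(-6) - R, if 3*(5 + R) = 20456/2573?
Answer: 28408621/7719 ≈ 3680.4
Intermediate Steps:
R = -18139/7719 (R = -5 + (20456/2573)/3 = -5 + (20456*(1/2573))/3 = -5 + (1/3)*(20456/2573) = -5 + 20456/7719 = -18139/7719 ≈ -2.3499)
-613*(-6) - R = -613*(-6) - 1*(-18139/7719) = 3678 + 18139/7719 = 28408621/7719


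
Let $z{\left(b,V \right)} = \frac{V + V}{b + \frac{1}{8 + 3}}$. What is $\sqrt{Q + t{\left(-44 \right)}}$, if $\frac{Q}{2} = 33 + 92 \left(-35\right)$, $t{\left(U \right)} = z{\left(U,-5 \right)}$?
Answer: $\frac{2 i \sqrt{371732739}}{483} \approx 79.836 i$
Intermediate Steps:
$z{\left(b,V \right)} = \frac{2 V}{\frac{1}{11} + b}$ ($z{\left(b,V \right)} = \frac{2 V}{b + \frac{1}{11}} = \frac{2 V}{\frac{1}{11} + b}$)
$t{\left(U \right)} = - \frac{110}{1 + 11 U}$ ($t{\left(U \right)} = 22 \left(-5\right) \frac{1}{1 + 11 U} = - \frac{110}{1 + 11 U}$)
$Q = -6374$ ($Q = 2 \left(33 + 92 \left(-35\right)\right) = 2 \left(33 - 3220\right) = 2 \left(-3187\right) = -6374$)
$\sqrt{Q + t{\left(-44 \right)}} = \sqrt{-6374 - \frac{110}{1 + 11 \left(-44\right)}} = \sqrt{-6374 - \frac{110}{1 - 484}} = \sqrt{-6374 - \frac{110}{-483}} = \sqrt{-6374 - - \frac{110}{483}} = \sqrt{-6374 + \frac{110}{483}} = \sqrt{- \frac{3078532}{483}} = \frac{2 i \sqrt{371732739}}{483}$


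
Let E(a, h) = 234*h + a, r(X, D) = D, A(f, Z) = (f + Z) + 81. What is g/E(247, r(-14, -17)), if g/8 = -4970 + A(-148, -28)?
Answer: 40520/3731 ≈ 10.860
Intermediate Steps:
A(f, Z) = 81 + Z + f (A(f, Z) = (Z + f) + 81 = 81 + Z + f)
g = -40520 (g = 8*(-4970 + (81 - 28 - 148)) = 8*(-4970 - 95) = 8*(-5065) = -40520)
E(a, h) = a + 234*h
g/E(247, r(-14, -17)) = -40520/(247 + 234*(-17)) = -40520/(247 - 3978) = -40520/(-3731) = -40520*(-1/3731) = 40520/3731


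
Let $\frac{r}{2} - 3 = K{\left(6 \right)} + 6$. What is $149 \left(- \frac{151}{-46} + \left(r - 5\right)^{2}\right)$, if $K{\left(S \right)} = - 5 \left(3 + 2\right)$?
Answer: $\frac{9405625}{46} \approx 2.0447 \cdot 10^{5}$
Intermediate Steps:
$K{\left(S \right)} = -25$ ($K{\left(S \right)} = \left(-5\right) 5 = -25$)
$r = -32$ ($r = 6 + 2 \left(-25 + 6\right) = 6 + 2 \left(-19\right) = 6 - 38 = -32$)
$149 \left(- \frac{151}{-46} + \left(r - 5\right)^{2}\right) = 149 \left(- \frac{151}{-46} + \left(-32 - 5\right)^{2}\right) = 149 \left(\left(-151\right) \left(- \frac{1}{46}\right) + \left(-37\right)^{2}\right) = 149 \left(\frac{151}{46} + 1369\right) = 149 \cdot \frac{63125}{46} = \frac{9405625}{46}$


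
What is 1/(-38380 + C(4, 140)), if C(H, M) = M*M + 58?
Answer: -1/18722 ≈ -5.3413e-5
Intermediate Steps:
C(H, M) = 58 + M² (C(H, M) = M² + 58 = 58 + M²)
1/(-38380 + C(4, 140)) = 1/(-38380 + (58 + 140²)) = 1/(-38380 + (58 + 19600)) = 1/(-38380 + 19658) = 1/(-18722) = -1/18722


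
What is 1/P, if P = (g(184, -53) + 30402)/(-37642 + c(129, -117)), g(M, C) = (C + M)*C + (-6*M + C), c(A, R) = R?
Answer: -37759/22302 ≈ -1.6931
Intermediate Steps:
g(M, C) = C - 6*M + C*(C + M) (g(M, C) = C*(C + M) + (C - 6*M) = C - 6*M + C*(C + M))
P = -22302/37759 (P = ((-53 + (-53)**2 - 6*184 - 53*184) + 30402)/(-37642 - 117) = ((-53 + 2809 - 1104 - 9752) + 30402)/(-37759) = (-8100 + 30402)*(-1/37759) = 22302*(-1/37759) = -22302/37759 ≈ -0.59064)
1/P = 1/(-22302/37759) = -37759/22302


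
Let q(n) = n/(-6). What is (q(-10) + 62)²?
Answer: 36481/9 ≈ 4053.4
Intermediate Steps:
q(n) = -n/6 (q(n) = n*(-⅙) = -n/6)
(q(-10) + 62)² = (-⅙*(-10) + 62)² = (5/3 + 62)² = (191/3)² = 36481/9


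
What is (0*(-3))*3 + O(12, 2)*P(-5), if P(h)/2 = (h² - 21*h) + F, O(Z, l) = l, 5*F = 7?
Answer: 2628/5 ≈ 525.60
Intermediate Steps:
F = 7/5 (F = (⅕)*7 = 7/5 ≈ 1.4000)
P(h) = 14/5 - 42*h + 2*h² (P(h) = 2*((h² - 21*h) + 7/5) = 2*(7/5 + h² - 21*h) = 14/5 - 42*h + 2*h²)
(0*(-3))*3 + O(12, 2)*P(-5) = (0*(-3))*3 + 2*(14/5 - 42*(-5) + 2*(-5)²) = 0*3 + 2*(14/5 + 210 + 2*25) = 0 + 2*(14/5 + 210 + 50) = 0 + 2*(1314/5) = 0 + 2628/5 = 2628/5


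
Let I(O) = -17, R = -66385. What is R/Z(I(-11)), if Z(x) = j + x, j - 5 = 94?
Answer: -66385/82 ≈ -809.57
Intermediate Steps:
j = 99 (j = 5 + 94 = 99)
Z(x) = 99 + x
R/Z(I(-11)) = -66385/(99 - 17) = -66385/82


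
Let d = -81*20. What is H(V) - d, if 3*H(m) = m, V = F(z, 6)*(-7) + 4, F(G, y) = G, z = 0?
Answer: 4864/3 ≈ 1621.3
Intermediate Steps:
V = 4 (V = 0*(-7) + 4 = 0 + 4 = 4)
H(m) = m/3
d = -1620
H(V) - d = (⅓)*4 - 1*(-1620) = 4/3 + 1620 = 4864/3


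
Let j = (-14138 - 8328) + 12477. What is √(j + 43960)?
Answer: √33971 ≈ 184.31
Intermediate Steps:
j = -9989 (j = -22466 + 12477 = -9989)
√(j + 43960) = √(-9989 + 43960) = √33971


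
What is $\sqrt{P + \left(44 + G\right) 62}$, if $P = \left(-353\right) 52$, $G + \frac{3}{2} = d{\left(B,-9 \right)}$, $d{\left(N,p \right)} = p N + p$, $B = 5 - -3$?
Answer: $i \sqrt{20743} \approx 144.02 i$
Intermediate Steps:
$B = 8$ ($B = 5 + 3 = 8$)
$d{\left(N,p \right)} = p + N p$ ($d{\left(N,p \right)} = N p + p = p + N p$)
$G = - \frac{165}{2}$ ($G = - \frac{3}{2} - 9 \left(1 + 8\right) = - \frac{3}{2} - 81 = - \frac{165}{2} \approx -82.5$)
$P = -18356$
$\sqrt{P + \left(44 + G\right) 62} = \sqrt{-18356 + \left(44 - \frac{165}{2}\right) 62} = \sqrt{-18356 - 2387} = \sqrt{-20743} = i \sqrt{20743}$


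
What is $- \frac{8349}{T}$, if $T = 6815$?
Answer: $- \frac{8349}{6815} \approx -1.2251$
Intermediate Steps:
$- \frac{8349}{T} = - \frac{8349}{6815}$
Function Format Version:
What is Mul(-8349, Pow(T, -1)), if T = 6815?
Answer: Rational(-8349, 6815) ≈ -1.2251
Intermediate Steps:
Mul(-8349, Pow(T, -1)) = Mul(-8349, Pow(6815, -1)) = Mul(-8349, Rational(1, 6815)) = Rational(-8349, 6815)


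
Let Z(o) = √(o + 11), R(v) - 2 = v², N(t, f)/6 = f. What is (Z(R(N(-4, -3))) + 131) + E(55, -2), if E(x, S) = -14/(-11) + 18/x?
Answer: 663/5 + √337 ≈ 150.96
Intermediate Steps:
E(x, S) = 14/11 + 18/x (E(x, S) = -14*(-1/11) + 18/x = 14/11 + 18/x)
N(t, f) = 6*f
R(v) = 2 + v²
Z(o) = √(11 + o)
(Z(R(N(-4, -3))) + 131) + E(55, -2) = (√(11 + (2 + (6*(-3))²)) + 131) + (14/11 + 18/55) = (√(11 + (2 + (-18)²)) + 131) + (14/11 + 18*(1/55)) = (√(11 + (2 + 324)) + 131) + (14/11 + 18/55) = (√(11 + 326) + 131) + 8/5 = (√337 + 131) + 8/5 = (131 + √337) + 8/5 = 663/5 + √337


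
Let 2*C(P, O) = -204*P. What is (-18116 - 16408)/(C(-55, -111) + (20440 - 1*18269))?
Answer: -34524/7781 ≈ -4.4370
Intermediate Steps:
C(P, O) = -102*P (C(P, O) = (-204*P)/2 = -102*P)
(-18116 - 16408)/(C(-55, -111) + (20440 - 1*18269)) = (-18116 - 16408)/(-102*(-55) + (20440 - 1*18269)) = -34524/(5610 + (20440 - 18269)) = -34524/(5610 + 2171) = -34524/7781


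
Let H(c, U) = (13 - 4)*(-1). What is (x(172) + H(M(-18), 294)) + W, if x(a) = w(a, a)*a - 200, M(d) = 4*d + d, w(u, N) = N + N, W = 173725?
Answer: 232684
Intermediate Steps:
w(u, N) = 2*N
M(d) = 5*d
H(c, U) = -9 (H(c, U) = 9*(-1) = -9)
x(a) = -200 + 2*a**2 (x(a) = (2*a)*a - 200 = 2*a**2 - 200 = -200 + 2*a**2)
(x(172) + H(M(-18), 294)) + W = ((-200 + 2*172**2) - 9) + 173725 = ((-200 + 2*29584) - 9) + 173725 = ((-200 + 59168) - 9) + 173725 = (58968 - 9) + 173725 = 58959 + 173725 = 232684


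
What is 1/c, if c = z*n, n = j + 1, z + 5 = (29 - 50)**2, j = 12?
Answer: 1/5668 ≈ 0.00017643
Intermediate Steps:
z = 436 (z = -5 + (29 - 50)**2 = -5 + (-21)**2 = -5 + 441 = 436)
n = 13 (n = 12 + 1 = 13)
c = 5668 (c = 436*13 = 5668)
1/c = 1/5668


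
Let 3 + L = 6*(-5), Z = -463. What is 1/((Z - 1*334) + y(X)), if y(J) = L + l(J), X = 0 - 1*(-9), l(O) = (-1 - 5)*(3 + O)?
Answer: -1/902 ≈ -0.0011086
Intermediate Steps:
L = -33 (L = -3 + 6*(-5) = -3 - 30 = -33)
l(O) = -18 - 6*O (l(O) = -6*(3 + O) = -18 - 6*O)
X = 9 (X = 0 + 9 = 9)
y(J) = -51 - 6*J (y(J) = -33 + (-18 - 6*J) = -51 - 6*J)
1/((Z - 1*334) + y(X)) = 1/((-463 - 1*334) + (-51 - 6*9)) = 1/((-463 - 334) + (-51 - 54)) = 1/(-797 - 105) = 1/(-902) = -1/902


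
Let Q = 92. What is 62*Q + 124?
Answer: 5828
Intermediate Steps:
62*Q + 124 = 62*92 + 124 = 5704 + 124 = 5828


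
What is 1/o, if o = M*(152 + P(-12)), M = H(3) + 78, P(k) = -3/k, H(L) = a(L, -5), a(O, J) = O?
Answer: 4/49329 ≈ 8.1088e-5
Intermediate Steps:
H(L) = L
M = 81 (M = 3 + 78 = 81)
o = 49329/4 (o = 81*(152 - 3/(-12)) = 81*(152 - 3*(-1/12)) = 81*(152 + ¼) = 81*(609/4) = 49329/4 ≈ 12332.)
1/o = 1/(49329/4) = 4/49329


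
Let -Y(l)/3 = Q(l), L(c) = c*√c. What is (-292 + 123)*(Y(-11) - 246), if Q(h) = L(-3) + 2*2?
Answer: 43602 - 1521*I*√3 ≈ 43602.0 - 2634.4*I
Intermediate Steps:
L(c) = c^(3/2)
Q(h) = 4 - 3*I*√3 (Q(h) = (-3)^(3/2) + 2*2 = -3*I*√3 + 4 = 4 - 3*I*√3)
Y(l) = -12 + 9*I*√3 (Y(l) = -3*(4 - 3*I*√3) = -12 + 9*I*√3)
(-292 + 123)*(Y(-11) - 246) = (-292 + 123)*((-12 + 9*I*√3) - 246) = -169*(-258 + 9*I*√3) = 43602 - 1521*I*√3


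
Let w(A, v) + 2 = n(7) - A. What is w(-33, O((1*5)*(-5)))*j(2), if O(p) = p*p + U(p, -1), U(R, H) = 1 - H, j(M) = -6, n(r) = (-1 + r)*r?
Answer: -438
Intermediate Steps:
n(r) = r*(-1 + r)
O(p) = 2 + p² (O(p) = p*p + (1 - 1*(-1)) = p² + (1 + 1) = p² + 2 = 2 + p²)
w(A, v) = 40 - A (w(A, v) = -2 + (7*(-1 + 7) - A) = -2 + (7*6 - A) = -2 + (42 - A) = 40 - A)
w(-33, O((1*5)*(-5)))*j(2) = (40 - 1*(-33))*(-6) = (40 + 33)*(-6) = 73*(-6) = -438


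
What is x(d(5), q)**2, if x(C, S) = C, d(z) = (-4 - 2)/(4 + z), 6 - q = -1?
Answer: 4/9 ≈ 0.44444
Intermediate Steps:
q = 7 (q = 6 - 1*(-1) = 6 + 1 = 7)
d(z) = -6/(4 + z)
x(d(5), q)**2 = (-6/(4 + 5))**2 = (-6/9)**2 = (-6*1/9)**2 = (-2/3)**2 = 4/9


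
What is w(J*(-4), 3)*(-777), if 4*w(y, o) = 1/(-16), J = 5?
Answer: 777/64 ≈ 12.141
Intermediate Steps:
w(y, o) = -1/64 (w(y, o) = (¼)/(-16) = (¼)*(-1/16) = -1/64)
w(J*(-4), 3)*(-777) = -1/64*(-777) = 777/64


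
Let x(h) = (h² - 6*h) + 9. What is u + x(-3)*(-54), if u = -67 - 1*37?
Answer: -2048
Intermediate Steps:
u = -104 (u = -67 - 37 = -104)
x(h) = 9 + h² - 6*h
u + x(-3)*(-54) = -104 + (9 + (-3)² - 6*(-3))*(-54) = -104 + (9 + 9 + 18)*(-54) = -104 + 36*(-54) = -104 - 1944 = -2048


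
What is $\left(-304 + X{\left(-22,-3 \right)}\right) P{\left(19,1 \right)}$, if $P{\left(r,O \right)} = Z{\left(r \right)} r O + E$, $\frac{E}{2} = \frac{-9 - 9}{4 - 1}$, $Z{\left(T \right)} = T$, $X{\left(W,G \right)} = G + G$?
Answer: $-108190$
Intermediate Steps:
$X{\left(W,G \right)} = 2 G$
$E = -12$ ($E = 2 \frac{-9 - 9}{4 - 1} = 2 \left(- \frac{18}{3}\right) = 2 \left(\left(-18\right) \frac{1}{3}\right) = 2 \left(-6\right) = -12$)
$P{\left(r,O \right)} = -12 + O r^{2}$ ($P{\left(r,O \right)} = r r O - 12 = r^{2} O - 12 = O r^{2} - 12 = -12 + O r^{2}$)
$\left(-304 + X{\left(-22,-3 \right)}\right) P{\left(19,1 \right)} = \left(-304 + 2 \left(-3\right)\right) \left(-12 + 1 \cdot 19^{2}\right) = \left(-304 - 6\right) \left(-12 + 1 \cdot 361\right) = - 310 \left(-12 + 361\right) = \left(-310\right) 349 = -108190$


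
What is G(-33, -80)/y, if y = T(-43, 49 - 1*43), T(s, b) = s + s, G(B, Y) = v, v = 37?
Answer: -37/86 ≈ -0.43023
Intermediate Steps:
G(B, Y) = 37
T(s, b) = 2*s
y = -86 (y = 2*(-43) = -86)
G(-33, -80)/y = 37/(-86) = 37*(-1/86) = -37/86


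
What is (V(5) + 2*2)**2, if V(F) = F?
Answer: 81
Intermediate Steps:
(V(5) + 2*2)**2 = (5 + 2*2)**2 = (5 + 4)**2 = 9**2 = 81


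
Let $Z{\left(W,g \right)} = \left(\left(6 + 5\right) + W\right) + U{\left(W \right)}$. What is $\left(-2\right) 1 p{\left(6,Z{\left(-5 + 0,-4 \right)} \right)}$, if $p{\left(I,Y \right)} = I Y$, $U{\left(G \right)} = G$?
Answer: $-12$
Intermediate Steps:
$Z{\left(W,g \right)} = 11 + 2 W$ ($Z{\left(W,g \right)} = \left(\left(6 + 5\right) + W\right) + W = \left(11 + W\right) + W = 11 + 2 W$)
$\left(-2\right) 1 p{\left(6,Z{\left(-5 + 0,-4 \right)} \right)} = \left(-2\right) 1 \cdot 6 \left(11 + 2 \left(-5 + 0\right)\right) = - 2 \cdot 6 \left(11 + 2 \left(-5\right)\right) = - 2 \cdot 6 \left(11 - 10\right) = - 2 \cdot 6 \cdot 1 = \left(-2\right) 6 = -12$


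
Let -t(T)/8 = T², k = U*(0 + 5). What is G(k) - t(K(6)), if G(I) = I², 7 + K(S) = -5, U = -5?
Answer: 1777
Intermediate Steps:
K(S) = -12 (K(S) = -7 - 5 = -12)
k = -25 (k = -5*(0 + 5) = -5*5 = -25)
t(T) = -8*T²
G(k) - t(K(6)) = (-25)² - (-8)*(-12)² = 625 - (-8)*144 = 625 - 1*(-1152) = 625 + 1152 = 1777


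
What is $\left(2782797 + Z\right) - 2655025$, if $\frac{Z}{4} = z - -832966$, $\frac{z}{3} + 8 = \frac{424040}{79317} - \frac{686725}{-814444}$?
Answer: $\frac{18624041973375245}{5383271229} \approx 3.4596 \cdot 10^{6}$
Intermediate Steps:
$z = - \frac{116968237399}{21533084916}$ ($z = -24 + 3 \left(\frac{424040}{79317} - \frac{686725}{-814444}\right) = -24 + 3 \left(424040 \cdot \frac{1}{79317} - - \frac{686725}{814444}\right) = -24 + 3 \left(\frac{424040}{79317} + \frac{686725}{814444}\right) = -24 + 3 \cdot \frac{399825800585}{64599254748} = -24 + \frac{399825800585}{21533084916} = - \frac{116968237399}{21533084916} \approx -5.432$)
$Z = \frac{17936210641903457}{5383271229}$ ($Z = 4 \left(- \frac{116968237399}{21533084916} - -832966\right) = 4 \left(- \frac{116968237399}{21533084916} + 832966\right) = 4 \cdot \frac{17936210641903457}{21533084916} = \frac{17936210641903457}{5383271229} \approx 3.3318 \cdot 10^{6}$)
$\left(2782797 + Z\right) - 2655025 = \left(2782797 + \frac{17936210641903457}{5383271229}\right) - 2655025 = \frac{32916761668150970}{5383271229} - 2655025 = \frac{18624041973375245}{5383271229}$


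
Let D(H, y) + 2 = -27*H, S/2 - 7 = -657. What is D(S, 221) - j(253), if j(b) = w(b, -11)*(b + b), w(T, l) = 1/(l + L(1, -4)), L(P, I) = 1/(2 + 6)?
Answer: 3057574/87 ≈ 35145.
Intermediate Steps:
L(P, I) = ⅛ (L(P, I) = 1/8 = ⅛)
w(T, l) = 1/(⅛ + l) (w(T, l) = 1/(l + ⅛) = 1/(⅛ + l))
j(b) = -16*b/87 (j(b) = (8/(1 + 8*(-11)))*(b + b) = (8/(1 - 88))*(2*b) = (8/(-87))*(2*b) = (8*(-1/87))*(2*b) = -16*b/87)
S = -1300 (S = 14 + 2*(-657) = 14 - 1314 = -1300)
D(H, y) = -2 - 27*H
D(S, 221) - j(253) = (-2 - 27*(-1300)) - (-16)*253/87 = (-2 + 35100) - 1*(-4048/87) = 35098 + 4048/87 = 3057574/87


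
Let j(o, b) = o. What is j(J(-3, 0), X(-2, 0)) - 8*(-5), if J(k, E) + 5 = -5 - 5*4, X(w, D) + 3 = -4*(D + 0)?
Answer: 10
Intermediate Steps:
X(w, D) = -3 - 4*D (X(w, D) = -3 - 4*(D + 0) = -3 - 4*D)
J(k, E) = -30 (J(k, E) = -5 + (-5 - 5*4) = -5 + (-5 - 20) = -5 - 25 = -30)
j(J(-3, 0), X(-2, 0)) - 8*(-5) = -30 - 8*(-5) = -30 + 40 = 10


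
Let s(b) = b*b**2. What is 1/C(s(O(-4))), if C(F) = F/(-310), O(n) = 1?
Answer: -310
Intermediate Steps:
s(b) = b**3
C(F) = -F/310 (C(F) = F*(-1/310) = -F/310)
1/C(s(O(-4))) = 1/(-1/310*1**3) = 1/(-1/310*1) = 1/(-1/310) = -310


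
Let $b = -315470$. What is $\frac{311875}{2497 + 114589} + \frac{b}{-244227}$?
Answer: $\frac{113105416045}{28595562522} \approx 3.9553$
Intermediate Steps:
$\frac{311875}{2497 + 114589} + \frac{b}{-244227} = \frac{311875}{2497 + 114589} - \frac{315470}{-244227} = \frac{311875}{117086} - - \frac{315470}{244227} = 311875 \cdot \frac{1}{117086} + \frac{315470}{244227} = \frac{311875}{117086} + \frac{315470}{244227} = \frac{113105416045}{28595562522}$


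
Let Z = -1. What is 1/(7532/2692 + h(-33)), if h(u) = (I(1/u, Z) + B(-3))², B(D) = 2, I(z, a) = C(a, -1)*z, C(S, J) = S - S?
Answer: 673/4575 ≈ 0.14710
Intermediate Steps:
C(S, J) = 0
I(z, a) = 0 (I(z, a) = 0*z = 0)
h(u) = 4 (h(u) = (0 + 2)² = 2² = 4)
1/(7532/2692 + h(-33)) = 1/(7532/2692 + 4) = 1/(7532*(1/2692) + 4) = 1/(1883/673 + 4) = 1/(4575/673) = 673/4575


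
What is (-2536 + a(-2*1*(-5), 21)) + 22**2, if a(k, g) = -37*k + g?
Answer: -2401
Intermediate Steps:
a(k, g) = g - 37*k
(-2536 + a(-2*1*(-5), 21)) + 22**2 = (-2536 + (21 - 37*(-2*1)*(-5))) + 22**2 = (-2536 + (21 - (-74)*(-5))) + 484 = (-2536 + (21 - 37*10)) + 484 = (-2536 + (21 - 370)) + 484 = (-2536 - 349) + 484 = -2885 + 484 = -2401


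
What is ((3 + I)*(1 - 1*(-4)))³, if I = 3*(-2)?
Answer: -3375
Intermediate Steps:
I = -6
((3 + I)*(1 - 1*(-4)))³ = ((3 - 6)*(1 - 1*(-4)))³ = (-3*(1 + 4))³ = (-3*5)³ = (-15)³ = -3375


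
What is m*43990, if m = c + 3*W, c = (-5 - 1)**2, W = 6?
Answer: 2375460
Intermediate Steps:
c = 36 (c = (-6)**2 = 36)
m = 54 (m = 36 + 3*6 = 36 + 18 = 54)
m*43990 = 54*43990 = 2375460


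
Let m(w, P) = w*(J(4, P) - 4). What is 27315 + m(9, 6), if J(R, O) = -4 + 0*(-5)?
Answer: 27243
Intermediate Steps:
J(R, O) = -4 (J(R, O) = -4 + 0 = -4)
m(w, P) = -8*w (m(w, P) = w*(-4 - 4) = w*(-8) = -8*w)
27315 + m(9, 6) = 27315 - 8*9 = 27315 - 72 = 27243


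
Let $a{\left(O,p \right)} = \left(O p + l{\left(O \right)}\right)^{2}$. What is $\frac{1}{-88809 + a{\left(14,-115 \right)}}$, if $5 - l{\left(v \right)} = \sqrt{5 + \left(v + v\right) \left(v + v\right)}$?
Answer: $\frac{55289}{137378643225} - \frac{214 \sqrt{789}}{412135929675} \approx 3.8787 \cdot 10^{-7}$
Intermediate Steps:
$l{\left(v \right)} = 5 - \sqrt{5 + 4 v^{2}}$ ($l{\left(v \right)} = 5 - \sqrt{5 + \left(v + v\right) \left(v + v\right)} = 5 - \sqrt{5 + 2 v 2 v} = 5 - \sqrt{5 + 4 v^{2}}$)
$a{\left(O,p \right)} = \left(5 - \sqrt{5 + 4 O^{2}} + O p\right)^{2}$ ($a{\left(O,p \right)} = \left(O p - \left(-5 + \sqrt{5 + 4 O^{2}}\right)\right)^{2} = \left(5 - \sqrt{5 + 4 O^{2}} + O p\right)^{2}$)
$\frac{1}{-88809 + a{\left(14,-115 \right)}} = \frac{1}{-88809 + \left(5 - \sqrt{5 + 4 \cdot 14^{2}} + 14 \left(-115\right)\right)^{2}} = \frac{1}{-88809 + \left(5 - \sqrt{5 + 4 \cdot 196} - 1610\right)^{2}} = \frac{1}{-88809 + \left(5 - \sqrt{5 + 784} - 1610\right)^{2}} = \frac{1}{-88809 + \left(5 - \sqrt{789} - 1610\right)^{2}} = \frac{1}{-88809 + \left(-1605 - \sqrt{789}\right)^{2}}$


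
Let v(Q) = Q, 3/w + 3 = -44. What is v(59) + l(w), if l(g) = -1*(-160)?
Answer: 219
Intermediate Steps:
w = -3/47 (w = 3/(-3 - 44) = 3/(-47) = 3*(-1/47) = -3/47 ≈ -0.063830)
l(g) = 160
v(59) + l(w) = 59 + 160 = 219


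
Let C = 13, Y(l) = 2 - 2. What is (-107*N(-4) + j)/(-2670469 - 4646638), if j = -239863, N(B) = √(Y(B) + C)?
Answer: 239863/7317107 + 107*√13/7317107 ≈ 0.032834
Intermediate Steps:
Y(l) = 0
N(B) = √13 (N(B) = √(0 + 13) = √13)
(-107*N(-4) + j)/(-2670469 - 4646638) = (-107*√13 - 239863)/(-2670469 - 4646638) = (-239863 - 107*√13)/(-7317107) = (-239863 - 107*√13)*(-1/7317107) = 239863/7317107 + 107*√13/7317107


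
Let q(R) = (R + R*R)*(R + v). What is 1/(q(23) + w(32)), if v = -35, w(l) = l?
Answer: -1/6592 ≈ -0.00015170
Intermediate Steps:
q(R) = (-35 + R)*(R + R²) (q(R) = (R + R*R)*(R - 35) = (R + R²)*(-35 + R) = (-35 + R)*(R + R²))
1/(q(23) + w(32)) = 1/(23*(-35 + 23² - 34*23) + 32) = 1/(23*(-35 + 529 - 782) + 32) = 1/(23*(-288) + 32) = 1/(-6624 + 32) = 1/(-6592) = -1/6592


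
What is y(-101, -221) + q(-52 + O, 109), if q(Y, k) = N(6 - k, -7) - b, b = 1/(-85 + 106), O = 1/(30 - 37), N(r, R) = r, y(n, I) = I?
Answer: -6805/21 ≈ -324.05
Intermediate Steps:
O = -⅐ (O = 1/(-7) = -⅐ ≈ -0.14286)
b = 1/21 ≈ 0.047619
q(Y, k) = 125/21 - k (q(Y, k) = (6 - k) - 1*1/21 = (6 - k) - 1/21 = 125/21 - k)
y(-101, -221) + q(-52 + O, 109) = -221 + (125/21 - 1*109) = -221 + (125/21 - 109) = -221 - 2164/21 = -6805/21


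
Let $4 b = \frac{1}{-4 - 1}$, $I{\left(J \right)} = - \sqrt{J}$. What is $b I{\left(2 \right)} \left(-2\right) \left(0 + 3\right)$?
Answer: $- \frac{3 \sqrt{2}}{10} \approx -0.42426$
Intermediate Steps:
$b = - \frac{1}{20}$ ($b = \frac{1}{4 \left(-4 - 1\right)} = \frac{1}{4 \left(-5\right)} = \frac{1}{4} \left(- \frac{1}{5}\right) = - \frac{1}{20} \approx -0.05$)
$b I{\left(2 \right)} \left(-2\right) \left(0 + 3\right) = - \frac{\left(-1\right) \sqrt{2}}{20} \left(-2\right) \left(0 + 3\right) = \frac{\sqrt{2}}{20} \left(-2\right) 3 = - \frac{\sqrt{2}}{10} \cdot 3 = - \frac{3 \sqrt{2}}{10}$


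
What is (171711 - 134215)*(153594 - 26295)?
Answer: 4773203304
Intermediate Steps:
(171711 - 134215)*(153594 - 26295) = 37496*127299 = 4773203304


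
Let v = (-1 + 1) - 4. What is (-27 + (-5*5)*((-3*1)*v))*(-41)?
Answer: 13407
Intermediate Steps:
v = -4 (v = 0 - 4 = -4)
(-27 + (-5*5)*((-3*1)*v))*(-41) = (-27 + (-5*5)*(-3*1*(-4)))*(-41) = (-27 - (-75)*(-4))*(-41) = (-27 - 25*12)*(-41) = (-27 - 300)*(-41) = -327*(-41) = 13407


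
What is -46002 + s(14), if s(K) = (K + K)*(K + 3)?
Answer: -45526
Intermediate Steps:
s(K) = 2*K*(3 + K) (s(K) = (2*K)*(3 + K) = 2*K*(3 + K))
-46002 + s(14) = -46002 + 2*14*(3 + 14) = -46002 + 2*14*17 = -46002 + 476 = -45526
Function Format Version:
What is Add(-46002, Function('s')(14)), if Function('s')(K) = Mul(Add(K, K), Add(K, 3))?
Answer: -45526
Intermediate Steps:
Function('s')(K) = Mul(2, K, Add(3, K)) (Function('s')(K) = Mul(Mul(2, K), Add(3, K)) = Mul(2, K, Add(3, K)))
Add(-46002, Function('s')(14)) = Add(-46002, Mul(2, 14, Add(3, 14))) = Add(-46002, Mul(2, 14, 17)) = Add(-46002, 476) = -45526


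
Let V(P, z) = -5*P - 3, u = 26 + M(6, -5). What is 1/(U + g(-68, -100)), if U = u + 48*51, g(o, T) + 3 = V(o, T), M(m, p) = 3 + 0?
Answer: 1/2811 ≈ 0.00035575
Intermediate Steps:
M(m, p) = 3
u = 29 (u = 26 + 3 = 29)
V(P, z) = -3 - 5*P
g(o, T) = -6 - 5*o (g(o, T) = -3 + (-3 - 5*o) = -6 - 5*o)
U = 2477 (U = 29 + 48*51 = 29 + 2448 = 2477)
1/(U + g(-68, -100)) = 1/(2477 + (-6 - 5*(-68))) = 1/(2477 + (-6 + 340)) = 1/(2477 + 334) = 1/2811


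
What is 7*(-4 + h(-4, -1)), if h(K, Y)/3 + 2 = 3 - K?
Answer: 77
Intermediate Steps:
h(K, Y) = 3 - 3*K (h(K, Y) = -6 + 3*(3 - K) = -6 + (9 - 3*K) = 3 - 3*K)
7*(-4 + h(-4, -1)) = 7*(-4 + (3 - 3*(-4))) = 7*(-4 + (3 + 12)) = 7*(-4 + 15) = 7*11 = 77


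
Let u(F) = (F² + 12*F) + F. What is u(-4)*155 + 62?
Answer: -5518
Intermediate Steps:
u(F) = F² + 13*F
u(-4)*155 + 62 = -4*(13 - 4)*155 + 62 = -4*9*155 + 62 = -36*155 + 62 = -5580 + 62 = -5518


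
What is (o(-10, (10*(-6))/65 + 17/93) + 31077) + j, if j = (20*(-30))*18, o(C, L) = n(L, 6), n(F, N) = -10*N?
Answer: 20217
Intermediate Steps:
o(C, L) = -60 (o(C, L) = -10*6 = -60)
j = -10800 (j = -600*18 = -10800)
(o(-10, (10*(-6))/65 + 17/93) + 31077) + j = (-60 + 31077) - 10800 = 31017 - 10800 = 20217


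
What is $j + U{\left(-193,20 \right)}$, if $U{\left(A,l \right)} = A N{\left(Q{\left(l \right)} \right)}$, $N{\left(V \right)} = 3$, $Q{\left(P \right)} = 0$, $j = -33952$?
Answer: $-34531$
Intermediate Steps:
$U{\left(A,l \right)} = 3 A$ ($U{\left(A,l \right)} = A 3 = 3 A$)
$j + U{\left(-193,20 \right)} = -33952 + 3 \left(-193\right) = -33952 - 579 = -34531$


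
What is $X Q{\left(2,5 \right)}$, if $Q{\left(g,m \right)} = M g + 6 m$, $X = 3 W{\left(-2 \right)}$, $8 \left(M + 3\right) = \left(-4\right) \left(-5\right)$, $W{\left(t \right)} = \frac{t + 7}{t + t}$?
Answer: $- \frac{435}{4} \approx -108.75$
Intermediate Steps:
$W{\left(t \right)} = \frac{7 + t}{2 t}$
$M = - \frac{1}{2}$ ($M = -3 + \frac{\left(-4\right) \left(-5\right)}{8} = -3 + \frac{1}{8} \cdot 20 = -3 + \frac{5}{2} = - \frac{1}{2} \approx -0.5$)
$X = - \frac{15}{4}$ ($X = 3 \frac{7 - 2}{2 \left(-2\right)} = 3 \cdot \frac{1}{2} \left(- \frac{1}{2}\right) 5 = 3 \left(- \frac{5}{4}\right) = - \frac{15}{4} \approx -3.75$)
$Q{\left(g,m \right)} = 6 m - \frac{g}{2}$ ($Q{\left(g,m \right)} = - \frac{g}{2} + 6 m = 6 m - \frac{g}{2}$)
$X Q{\left(2,5 \right)} = - \frac{15 \left(6 \cdot 5 - 1\right)}{4} = - \frac{15 \left(30 - 1\right)}{4} = \left(- \frac{15}{4}\right) 29 = - \frac{435}{4}$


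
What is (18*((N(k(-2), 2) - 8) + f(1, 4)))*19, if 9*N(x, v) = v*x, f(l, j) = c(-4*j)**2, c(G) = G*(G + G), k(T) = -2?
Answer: 89650360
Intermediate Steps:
c(G) = 2*G**2 (c(G) = G*(2*G) = 2*G**2)
f(l, j) = 1024*j**4 (f(l, j) = (2*(-4*j)**2)**2 = (2*(16*j**2))**2 = (32*j**2)**2 = 1024*j**4)
N(x, v) = v*x/9 (N(x, v) = (v*x)/9 = v*x/9)
(18*((N(k(-2), 2) - 8) + f(1, 4)))*19 = (18*(((1/9)*2*(-2) - 8) + 1024*4**4))*19 = (18*((-4/9 - 8) + 1024*256))*19 = (18*(-76/9 + 262144))*19 = (18*(2359220/9))*19 = 4718440*19 = 89650360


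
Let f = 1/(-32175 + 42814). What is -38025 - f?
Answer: -404547976/10639 ≈ -38025.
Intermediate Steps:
f = 1/10639 ≈ 9.3994e-5
-38025 - f = -38025 - 1*1/10639 = -38025 - 1/10639 = -404547976/10639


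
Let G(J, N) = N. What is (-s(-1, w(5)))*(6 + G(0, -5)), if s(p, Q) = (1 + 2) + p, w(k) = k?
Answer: -2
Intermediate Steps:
s(p, Q) = 3 + p
(-s(-1, w(5)))*(6 + G(0, -5)) = (-(3 - 1))*(6 - 5) = -1*2*1 = -2*1 = -2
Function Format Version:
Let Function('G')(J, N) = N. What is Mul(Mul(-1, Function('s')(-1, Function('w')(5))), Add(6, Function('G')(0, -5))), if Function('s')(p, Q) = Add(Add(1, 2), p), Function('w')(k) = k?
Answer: -2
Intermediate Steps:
Function('s')(p, Q) = Add(3, p)
Mul(Mul(-1, Function('s')(-1, Function('w')(5))), Add(6, Function('G')(0, -5))) = Mul(Mul(-1, Add(3, -1)), Add(6, -5)) = Mul(Mul(-1, 2), 1) = Mul(-2, 1) = -2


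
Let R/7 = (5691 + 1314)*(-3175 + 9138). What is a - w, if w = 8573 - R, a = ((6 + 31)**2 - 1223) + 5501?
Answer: 292392779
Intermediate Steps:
R = 292395705 (R = 7*((5691 + 1314)*(-3175 + 9138)) = 7*(7005*5963) = 7*41770815 = 292395705)
a = 5647 (a = (37**2 - 1223) + 5501 = (1369 - 1223) + 5501 = 146 + 5501 = 5647)
w = -292387132 (w = 8573 - 1*292395705 = 8573 - 292395705 = -292387132)
a - w = 5647 - 1*(-292387132) = 5647 + 292387132 = 292392779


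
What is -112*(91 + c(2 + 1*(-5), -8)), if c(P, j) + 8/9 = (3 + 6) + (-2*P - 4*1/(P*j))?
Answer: -105784/9 ≈ -11754.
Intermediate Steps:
c(P, j) = 73/9 - 2*P - 4/(P*j) (c(P, j) = -8/9 + ((3 + 6) + (-2*P - 4*1/(P*j))) = -8/9 + (9 + (-2*P - 4/(P*j))) = -8/9 + (9 - 2*P - 4/(P*j)) = 73/9 - 2*P - 4/(P*j))
-112*(91 + c(2 + 1*(-5), -8)) = -112*(91 + (73/9 - 2*(2 + 1*(-5)) - 4/((2 + 1*(-5))*(-8)))) = -112*(91 + (73/9 - 2*(2 - 5) - 4*(-⅛)/(2 - 5))) = -112*(91 + (73/9 - 2*(-3) - 4*(-⅛)/(-3))) = -112*(91 + (73/9 + 6 - 4*(-⅓)*(-⅛))) = -112*(91 + (73/9 + 6 - ⅙)) = -112*(91 + 251/18) = -112*1889/18 = -105784/9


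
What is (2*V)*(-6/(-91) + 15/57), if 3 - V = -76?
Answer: 89902/1729 ≈ 51.997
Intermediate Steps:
V = 79 (V = 3 - 1*(-76) = 3 + 76 = 79)
(2*V)*(-6/(-91) + 15/57) = (2*79)*(-6/(-91) + 15/57) = 158*(-6*(-1/91) + 15*(1/57)) = 158*(6/91 + 5/19) = 158*(569/1729) = 89902/1729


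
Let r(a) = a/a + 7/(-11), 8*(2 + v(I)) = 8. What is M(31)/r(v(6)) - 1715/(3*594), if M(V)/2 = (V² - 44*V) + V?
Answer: -3647687/1782 ≈ -2047.0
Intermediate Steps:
v(I) = -1 (v(I) = -2 + (⅛)*8 = -2 + 1 = -1)
r(a) = 4/11 (r(a) = 1 + 7*(-1/11) = 1 - 7/11 = 4/11)
M(V) = -86*V + 2*V² (M(V) = 2*((V² - 44*V) + V) = 2*(V² - 43*V) = -86*V + 2*V²)
M(31)/r(v(6)) - 1715/(3*594) = (2*31*(-43 + 31))/(4/11) - 1715/(3*594) = (2*31*(-12))*(11/4) - 1715/1782 = -744*11/4 - 1715*1/1782 = -2046 - 1715/1782 = -3647687/1782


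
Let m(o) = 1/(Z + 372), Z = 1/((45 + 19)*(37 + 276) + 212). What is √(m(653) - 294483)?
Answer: 9*I*√206183476607944367/7530769 ≈ 542.66*I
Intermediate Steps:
Z = 1/20244 (Z = 1/(64*313 + 212) = 1/(20032 + 212) = 1/20244 ≈ 4.9397e-5)
m(o) = 20244/7530769 (m(o) = 1/(1/20244 + 372) = 1/(7530769/20244) = 20244/7530769)
√(m(653) - 294483) = √(20244/7530769 - 294483) = √(-2217683427183/7530769) = 9*I*√206183476607944367/7530769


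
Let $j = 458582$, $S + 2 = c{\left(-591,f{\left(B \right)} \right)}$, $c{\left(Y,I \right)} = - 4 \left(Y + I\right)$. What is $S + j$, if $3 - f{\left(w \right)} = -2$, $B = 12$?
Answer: $460924$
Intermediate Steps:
$f{\left(w \right)} = 5$ ($f{\left(w \right)} = 3 - -2 = 3 + 2 = 5$)
$c{\left(Y,I \right)} = - 4 I - 4 Y$ ($c{\left(Y,I \right)} = - 4 \left(I + Y\right) = - 4 I - 4 Y$)
$S = 2342$ ($S = -2 - -2344 = -2 + \left(-20 + 2364\right) = -2 + 2344 = 2342$)
$S + j = 2342 + 458582 = 460924$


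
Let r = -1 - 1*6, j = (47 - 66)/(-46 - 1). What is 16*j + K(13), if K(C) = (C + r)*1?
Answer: 586/47 ≈ 12.468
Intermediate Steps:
j = 19/47 (j = -19/(-47) = -19*(-1/47) = 19/47 ≈ 0.40426)
r = -7 (r = -1 - 6 = -7)
K(C) = -7 + C (K(C) = (C - 7)*1 = (-7 + C)*1 = -7 + C)
16*j + K(13) = 16*(19/47) + (-7 + 13) = 304/47 + 6 = 586/47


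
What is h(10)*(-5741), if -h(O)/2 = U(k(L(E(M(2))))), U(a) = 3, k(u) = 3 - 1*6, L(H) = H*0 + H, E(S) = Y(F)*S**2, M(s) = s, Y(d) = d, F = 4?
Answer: 34446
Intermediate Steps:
E(S) = 4*S**2
L(H) = H (L(H) = 0 + H = H)
k(u) = -3 (k(u) = 3 - 6 = -3)
h(O) = -6 (h(O) = -2*3 = -6)
h(10)*(-5741) = -6*(-5741) = 34446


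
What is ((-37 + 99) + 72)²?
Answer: 17956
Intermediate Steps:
((-37 + 99) + 72)² = (62 + 72)² = 134² = 17956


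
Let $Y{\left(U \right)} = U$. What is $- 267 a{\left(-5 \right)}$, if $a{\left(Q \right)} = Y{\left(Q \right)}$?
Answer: $1335$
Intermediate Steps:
$a{\left(Q \right)} = Q$
$- 267 a{\left(-5 \right)} = \left(-267\right) \left(-5\right) = 1335$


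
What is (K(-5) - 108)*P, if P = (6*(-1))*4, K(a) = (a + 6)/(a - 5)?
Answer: 12972/5 ≈ 2594.4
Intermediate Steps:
K(a) = (6 + a)/(-5 + a)
P = -24 (P = -6*4 = -24)
(K(-5) - 108)*P = ((6 - 5)/(-5 - 5) - 108)*(-24) = (1/(-10) - 108)*(-24) = (-⅒*1 - 108)*(-24) = (-⅒ - 108)*(-24) = -1081/10*(-24) = 12972/5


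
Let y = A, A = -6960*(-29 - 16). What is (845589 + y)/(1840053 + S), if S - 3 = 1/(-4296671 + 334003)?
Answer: 4591896089052/7291531029407 ≈ 0.62976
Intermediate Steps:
S = 11888003/3962668 (S = 3 + 1/(-4296671 + 334003) = 3 + 1/(-3962668) = 3 - 1/3962668 = 11888003/3962668 ≈ 3.0000)
A = 313200 (A = -6960*(-45) = -696*(-450) = 313200)
y = 313200
(845589 + y)/(1840053 + S) = (845589 + 313200)/(1840053 + 11888003/3962668) = 1158789/(7291531029407/3962668) = 1158789*(3962668/7291531029407) = 4591896089052/7291531029407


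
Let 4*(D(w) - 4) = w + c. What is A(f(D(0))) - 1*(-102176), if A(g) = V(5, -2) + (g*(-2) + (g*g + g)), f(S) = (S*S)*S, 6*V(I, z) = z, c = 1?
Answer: 1327004003/12288 ≈ 1.0799e+5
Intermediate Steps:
D(w) = 17/4 + w/4 (D(w) = 4 + (w + 1)/4 = 4 + (1 + w)/4 = 4 + (¼ + w/4) = 17/4 + w/4)
V(I, z) = z/6
f(S) = S³ (f(S) = S²*S = S³)
A(g) = -⅓ + g² - g (A(g) = (⅙)*(-2) + (g*(-2) + (g*g + g)) = -⅓ + (-2*g + (g² + g)) = -⅓ + (-2*g + (g + g²)) = -⅓ + (g² - g) = -⅓ + g² - g)
A(f(D(0))) - 1*(-102176) = (-⅓ + ((17/4 + (¼)*0)³)² - (17/4 + (¼)*0)³) - 1*(-102176) = (-⅓ + ((17/4 + 0)³)² - (17/4 + 0)³) + 102176 = (-⅓ + ((17/4)³)² - (17/4)³) + 102176 = (-⅓ + (4913/64)² - 1*4913/64) + 102176 = (-⅓ + 24137569/4096 - 4913/64) + 102176 = 71465315/12288 + 102176 = 1327004003/12288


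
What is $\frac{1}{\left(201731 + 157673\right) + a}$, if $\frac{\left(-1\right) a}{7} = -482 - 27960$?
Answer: $\frac{1}{558498} \approx 1.7905 \cdot 10^{-6}$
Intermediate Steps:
$a = 199094$ ($a = - 7 \left(-482 - 27960\right) = \left(-7\right) \left(-28442\right) = 199094$)
$\frac{1}{\left(201731 + 157673\right) + a} = \frac{1}{\left(201731 + 157673\right) + 199094} = \frac{1}{359404 + 199094} = \frac{1}{558498}$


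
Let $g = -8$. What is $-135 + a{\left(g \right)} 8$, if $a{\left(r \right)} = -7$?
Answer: $-191$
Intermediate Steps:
$-135 + a{\left(g \right)} 8 = -135 - 56 = -191$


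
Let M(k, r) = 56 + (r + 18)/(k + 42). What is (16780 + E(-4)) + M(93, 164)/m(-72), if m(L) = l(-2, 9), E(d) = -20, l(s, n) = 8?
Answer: 9054271/540 ≈ 16767.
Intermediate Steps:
m(L) = 8
M(k, r) = 56 + (18 + r)/(42 + k)
(16780 + E(-4)) + M(93, 164)/m(-72) = (16780 - 20) + ((2370 + 164 + 56*93)/(42 + 93))/8 = 16760 + ((2370 + 164 + 5208)/135)*(⅛) = 16760 + ((1/135)*7742)*(⅛) = 16760 + (7742/135)*(⅛) = 16760 + 3871/540 = 9054271/540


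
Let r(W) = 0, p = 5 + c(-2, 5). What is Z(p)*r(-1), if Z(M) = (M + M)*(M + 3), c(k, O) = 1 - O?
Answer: 0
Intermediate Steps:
p = 1 (p = 5 + (1 - 1*5) = 5 + (1 - 5) = 5 - 4 = 1)
Z(M) = 2*M*(3 + M) (Z(M) = (2*M)*(3 + M) = 2*M*(3 + M))
Z(p)*r(-1) = (2*1*(3 + 1))*0 = (2*1*4)*0 = 8*0 = 0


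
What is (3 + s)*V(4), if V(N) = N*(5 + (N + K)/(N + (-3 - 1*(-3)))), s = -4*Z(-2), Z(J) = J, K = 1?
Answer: 275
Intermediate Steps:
s = 8 (s = -4*(-2) = 8)
V(N) = N*(5 + (1 + N)/N) (V(N) = N*(5 + (N + 1)/(N + (-3 - 1*(-3)))) = N*(5 + (1 + N)/(N + (-3 + 3))) = N*(5 + (1 + N)/(N + 0)) = N*(5 + (1 + N)/N))
(3 + s)*V(4) = (3 + 8)*(1 + 6*4) = 11*(1 + 24) = 11*25 = 275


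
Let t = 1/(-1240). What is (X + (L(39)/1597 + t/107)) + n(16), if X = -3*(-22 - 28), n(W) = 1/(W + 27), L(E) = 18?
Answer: 1367004757609/9111268280 ≈ 150.03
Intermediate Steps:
t = -1/1240 ≈ -0.00080645
n(W) = 1/(27 + W)
X = 150 (X = -3*(-50) = 150)
(X + (L(39)/1597 + t/107)) + n(16) = (150 + (18/1597 - 1/1240/107)) + 1/(27 + 16) = (150 + (18*(1/1597) - 1/1240*1/107)) + 1/43 = (150 + (18/1597 - 1/132680)) + 1/43 = (150 + 2386643/211889960) + 1/43 = 31785880643/211889960 + 1/43 = 1367004757609/9111268280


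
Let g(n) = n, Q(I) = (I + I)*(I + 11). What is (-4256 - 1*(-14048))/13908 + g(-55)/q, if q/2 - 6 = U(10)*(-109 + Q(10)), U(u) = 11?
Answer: 5529119/7943786 ≈ 0.69603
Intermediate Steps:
Q(I) = 2*I*(11 + I) (Q(I) = (2*I)*(11 + I) = 2*I*(11 + I))
q = 6854 (q = 12 + 2*(11*(-109 + 2*10*(11 + 10))) = 12 + 2*(11*(-109 + 2*10*21)) = 12 + 2*(11*(-109 + 420)) = 12 + 2*(11*311) = 12 + 2*3421 = 12 + 6842 = 6854)
(-4256 - 1*(-14048))/13908 + g(-55)/q = (-4256 - 1*(-14048))/13908 - 55/6854 = (-4256 + 14048)*(1/13908) - 55*1/6854 = 9792*(1/13908) - 55/6854 = 816/1159 - 55/6854 = 5529119/7943786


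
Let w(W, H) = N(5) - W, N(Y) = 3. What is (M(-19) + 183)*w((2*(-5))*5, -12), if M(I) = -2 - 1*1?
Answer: 9540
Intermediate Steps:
M(I) = -3 (M(I) = -2 - 1 = -3)
w(W, H) = 3 - W
(M(-19) + 183)*w((2*(-5))*5, -12) = (-3 + 183)*(3 - 2*(-5)*5) = 180*(3 - (-10)*5) = 180*(3 - 1*(-50)) = 180*(3 + 50) = 180*53 = 9540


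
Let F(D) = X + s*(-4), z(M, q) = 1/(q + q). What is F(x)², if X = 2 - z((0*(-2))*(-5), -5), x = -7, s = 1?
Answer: 361/100 ≈ 3.6100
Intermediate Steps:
z(M, q) = 1/(2*q)
X = 21/10 (X = 2 - 1/(2*(-5)) = 2 - (-1)/(2*5) = 2 - 1*(-⅒) = 2 + ⅒ = 21/10 ≈ 2.1000)
F(D) = -19/10 (F(D) = 21/10 + 1*(-4) = 21/10 - 4 = -19/10)
F(x)² = (-19/10)² = 361/100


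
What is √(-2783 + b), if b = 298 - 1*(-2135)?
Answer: 5*I*√14 ≈ 18.708*I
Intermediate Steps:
b = 2433 (b = 298 + 2135 = 2433)
√(-2783 + b) = √(-2783 + 2433) = √(-350) = 5*I*√14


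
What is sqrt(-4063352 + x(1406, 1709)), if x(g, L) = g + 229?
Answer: I*sqrt(4061717) ≈ 2015.4*I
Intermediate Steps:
x(g, L) = 229 + g
sqrt(-4063352 + x(1406, 1709)) = sqrt(-4063352 + (229 + 1406)) = sqrt(-4063352 + 1635) = sqrt(-4061717) = I*sqrt(4061717)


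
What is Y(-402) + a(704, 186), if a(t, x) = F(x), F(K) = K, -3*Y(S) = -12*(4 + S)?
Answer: -1406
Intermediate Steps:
Y(S) = 16 + 4*S (Y(S) = -(-4)*(4 + S) = -(-48 - 12*S)/3 = 16 + 4*S)
a(t, x) = x
Y(-402) + a(704, 186) = (16 + 4*(-402)) + 186 = (16 - 1608) + 186 = -1592 + 186 = -1406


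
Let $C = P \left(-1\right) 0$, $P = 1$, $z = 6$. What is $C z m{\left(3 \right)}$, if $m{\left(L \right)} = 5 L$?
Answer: $0$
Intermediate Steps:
$C = 0$ ($C = 1 \left(-1\right) 0 = \left(-1\right) 0 = 0$)
$C z m{\left(3 \right)} = 0 \cdot 6 \cdot 5 \cdot 3 = 0 \cdot 15 = 0$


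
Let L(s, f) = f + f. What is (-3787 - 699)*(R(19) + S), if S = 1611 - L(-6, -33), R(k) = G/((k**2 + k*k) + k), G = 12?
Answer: -1858204378/247 ≈ -7.5231e+6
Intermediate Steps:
L(s, f) = 2*f
R(k) = 12/(k + 2*k**2) (R(k) = 12/((k**2 + k*k) + k) = 12/((k**2 + k**2) + k) = 12/(2*k**2 + k) = 12/(k + 2*k**2))
S = 1677 (S = 1611 - 2*(-33) = 1611 - 1*(-66) = 1611 + 66 = 1677)
(-3787 - 699)*(R(19) + S) = (-3787 - 699)*(12/(19*(1 + 2*19)) + 1677) = -4486*(12*(1/19)/(1 + 38) + 1677) = -4486*(12*(1/19)/39 + 1677) = -4486*(12*(1/19)*(1/39) + 1677) = -4486*(4/247 + 1677) = -4486*414223/247 = -1858204378/247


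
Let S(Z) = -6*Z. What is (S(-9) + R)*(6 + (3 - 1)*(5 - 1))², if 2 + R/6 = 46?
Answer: 62328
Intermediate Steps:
R = 264 (R = -12 + 6*46 = -12 + 276 = 264)
(S(-9) + R)*(6 + (3 - 1)*(5 - 1))² = (-6*(-9) + 264)*(6 + (3 - 1)*(5 - 1))² = (54 + 264)*(6 + 2*4)² = 318*(6 + 8)² = 318*14² = 318*196 = 62328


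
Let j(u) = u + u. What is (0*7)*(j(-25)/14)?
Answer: 0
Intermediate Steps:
j(u) = 2*u
(0*7)*(j(-25)/14) = (0*7)*((2*(-25))/14) = 0*(-50*1/14) = 0*(-25/7) = 0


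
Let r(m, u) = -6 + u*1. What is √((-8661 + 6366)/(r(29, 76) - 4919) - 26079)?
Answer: 2*I*√153294802206/4849 ≈ 161.49*I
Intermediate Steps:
r(m, u) = -6 + u
√((-8661 + 6366)/(r(29, 76) - 4919) - 26079) = √((-8661 + 6366)/((-6 + 76) - 4919) - 26079) = √(-2295/(70 - 4919) - 26079) = √(-2295/(-4849) - 26079) = √(-2295*(-1/4849) - 26079) = √(2295/4849 - 26079) = √(-126454776/4849) = 2*I*√153294802206/4849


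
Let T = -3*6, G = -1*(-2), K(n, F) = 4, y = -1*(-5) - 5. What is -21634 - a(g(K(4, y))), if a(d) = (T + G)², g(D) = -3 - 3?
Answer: -21890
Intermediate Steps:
y = 0 (y = 5 - 5 = 0)
G = 2
T = -18
g(D) = -6
a(d) = 256 (a(d) = (-18 + 2)² = (-16)² = 256)
-21634 - a(g(K(4, y))) = -21634 - 1*256 = -21634 - 256 = -21890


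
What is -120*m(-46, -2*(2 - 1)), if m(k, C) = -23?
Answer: 2760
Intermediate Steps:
-120*m(-46, -2*(2 - 1)) = -120*(-23) = 2760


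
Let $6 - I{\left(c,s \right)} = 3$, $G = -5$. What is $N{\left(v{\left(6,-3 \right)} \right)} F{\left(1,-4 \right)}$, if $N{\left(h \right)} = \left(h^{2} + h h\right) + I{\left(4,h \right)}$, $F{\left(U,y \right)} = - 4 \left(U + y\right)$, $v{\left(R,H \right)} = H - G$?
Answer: $132$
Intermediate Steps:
$v{\left(R,H \right)} = 5 + H$ ($v{\left(R,H \right)} = H - -5 = H + 5 = 5 + H$)
$F{\left(U,y \right)} = - 4 U - 4 y$
$I{\left(c,s \right)} = 3$ ($I{\left(c,s \right)} = 6 - 3 = 3$)
$N{\left(h \right)} = 3 + 2 h^{2}$ ($N{\left(h \right)} = \left(h^{2} + h h\right) + 3 = \left(h^{2} + h^{2}\right) + 3 = 2 h^{2} + 3 = 3 + 2 h^{2}$)
$N{\left(v{\left(6,-3 \right)} \right)} F{\left(1,-4 \right)} = \left(3 + 2 \left(5 - 3\right)^{2}\right) \left(\left(-4\right) 1 - -16\right) = \left(3 + 2 \cdot 2^{2}\right) \left(-4 + 16\right) = \left(3 + 2 \cdot 4\right) 12 = \left(3 + 8\right) 12 = 11 \cdot 12 = 132$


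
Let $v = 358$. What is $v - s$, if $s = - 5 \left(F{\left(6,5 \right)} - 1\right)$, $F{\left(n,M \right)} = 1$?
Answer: $358$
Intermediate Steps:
$s = 0$ ($s = - 5 \left(1 - 1\right) = \left(-5\right) 0 = 0$)
$v - s = 358 - 0 = 358 + 0 = 358$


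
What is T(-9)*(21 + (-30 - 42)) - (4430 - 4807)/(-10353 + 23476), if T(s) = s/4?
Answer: 6024965/52492 ≈ 114.78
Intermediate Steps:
T(s) = s/4 (T(s) = s*(¼) = s/4)
T(-9)*(21 + (-30 - 42)) - (4430 - 4807)/(-10353 + 23476) = ((¼)*(-9))*(21 + (-30 - 42)) - (4430 - 4807)/(-10353 + 23476) = -9*(21 - 72)/4 - (-377)/13123 = -9/4*(-51) - (-377)/13123 = 459/4 - 1*(-377/13123) = 459/4 + 377/13123 = 6024965/52492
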